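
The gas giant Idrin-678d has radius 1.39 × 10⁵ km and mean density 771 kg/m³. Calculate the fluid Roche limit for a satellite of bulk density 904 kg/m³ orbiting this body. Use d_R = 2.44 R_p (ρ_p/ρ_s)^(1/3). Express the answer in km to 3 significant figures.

d_R = 2.44 × 1.39 × 10⁵ km × (771/904)^(1/3)
    = 3.22 × 10⁵ km

3.22 × 10⁵ km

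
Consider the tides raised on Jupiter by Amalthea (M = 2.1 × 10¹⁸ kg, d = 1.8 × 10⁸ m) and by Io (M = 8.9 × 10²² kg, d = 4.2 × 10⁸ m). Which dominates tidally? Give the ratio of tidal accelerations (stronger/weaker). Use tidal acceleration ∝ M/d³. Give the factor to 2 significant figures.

Io, by a factor of ≈ 3300

The tide-raising term goes as M/d³ (the gradient of a 1/d² field).
Amalthea: (2.1 × 10¹⁸) / (1.8 × 10⁸)³ = 3.601 × 10⁻⁷
Io: (8.9 × 10²²) / (4.2 × 10⁸)³ = 1.201 × 10⁻³
Ratio (larger/smaller) = 3300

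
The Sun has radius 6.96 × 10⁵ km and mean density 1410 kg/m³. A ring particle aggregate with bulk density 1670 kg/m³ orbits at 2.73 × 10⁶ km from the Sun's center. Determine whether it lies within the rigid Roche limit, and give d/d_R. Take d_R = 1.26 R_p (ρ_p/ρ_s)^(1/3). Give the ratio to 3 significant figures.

outside; d/d_R ≈ 3.29

d_R = 1.26 × (6.96 × 10⁵ km) × (1410/1670)^(1/3) = 8.289 × 10⁵ km
d/d_R = (2.73 × 10⁶) / (8.289 × 10⁵) = 3.29
Since d/d_R > 1, the body is outside the Roche limit.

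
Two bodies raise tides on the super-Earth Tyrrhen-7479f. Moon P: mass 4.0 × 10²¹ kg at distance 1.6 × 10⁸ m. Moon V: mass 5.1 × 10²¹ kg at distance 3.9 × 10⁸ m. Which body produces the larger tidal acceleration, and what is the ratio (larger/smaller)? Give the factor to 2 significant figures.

The tide-raising term goes as M/d³ (the gradient of a 1/d² field).
Moon P: (4.0 × 10²¹) / (1.6 × 10⁸)³ = 9.766 × 10⁻⁴
Moon V: (5.1 × 10²¹) / (3.9 × 10⁸)³ = 8.598 × 10⁻⁵
Ratio (larger/smaller) = 11

Moon P, by a factor of ≈ 11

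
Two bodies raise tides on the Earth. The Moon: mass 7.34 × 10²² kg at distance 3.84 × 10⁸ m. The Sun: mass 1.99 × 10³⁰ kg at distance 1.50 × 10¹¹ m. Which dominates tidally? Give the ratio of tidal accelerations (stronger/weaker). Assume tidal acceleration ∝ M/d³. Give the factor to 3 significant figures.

The Moon, by a factor of ≈ 2.20

The tide-raising term goes as M/d³ (the gradient of a 1/d² field).
The Moon: (7.34 × 10²²) / (3.84 × 10⁸)³ = 1.296 × 10⁻³
The Sun: (1.99 × 10³⁰) / (1.50 × 10¹¹)³ = 5.896 × 10⁻⁴
Ratio (larger/smaller) = 2.20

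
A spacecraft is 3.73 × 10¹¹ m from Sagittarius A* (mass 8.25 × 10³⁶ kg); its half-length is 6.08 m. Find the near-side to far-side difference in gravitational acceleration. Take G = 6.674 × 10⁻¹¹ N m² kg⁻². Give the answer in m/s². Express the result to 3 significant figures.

a_tidal = 4GMr/d³
        = 4 × (6.674 × 10⁻¹¹) × (8.25 × 10³⁶) × (6.08) / (3.73 × 10¹¹)³
        = 2.58 × 10⁻⁷ m/s²

2.58 × 10⁻⁷ m/s²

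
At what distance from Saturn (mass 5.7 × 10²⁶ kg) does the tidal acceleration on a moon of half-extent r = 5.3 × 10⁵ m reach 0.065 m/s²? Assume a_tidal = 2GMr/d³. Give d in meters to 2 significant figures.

8.5 × 10⁷ m

2GMr/d³ = a_tidal  ⇒  d = (2GMr / a_tidal)^(1/3)
d = (2 × 6.674×10⁻¹¹ × (5.7 × 10²⁶) × (5.3 × 10⁵) / (0.065))^(1/3)
  = 8.5 × 10⁷ m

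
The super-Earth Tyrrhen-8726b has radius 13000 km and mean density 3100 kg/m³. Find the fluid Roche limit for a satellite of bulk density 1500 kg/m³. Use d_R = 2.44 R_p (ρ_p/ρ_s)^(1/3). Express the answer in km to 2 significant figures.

40000 km

d_R = 2.44 × 13000 km × (3100/1500)^(1/3)
    = 40000 km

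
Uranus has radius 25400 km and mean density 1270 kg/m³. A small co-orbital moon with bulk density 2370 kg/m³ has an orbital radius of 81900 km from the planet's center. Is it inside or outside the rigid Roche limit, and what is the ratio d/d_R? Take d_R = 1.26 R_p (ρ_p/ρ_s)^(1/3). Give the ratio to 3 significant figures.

outside; d/d_R ≈ 3.15

d_R = 1.26 × (25400 km) × (1270/2370)^(1/3) = 25990 km
d/d_R = (81900) / (25990) = 3.15
Since d/d_R > 1, the body is outside the Roche limit.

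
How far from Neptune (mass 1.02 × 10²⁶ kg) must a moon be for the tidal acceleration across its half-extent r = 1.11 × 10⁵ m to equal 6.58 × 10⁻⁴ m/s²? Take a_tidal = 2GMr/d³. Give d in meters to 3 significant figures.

1.32 × 10⁸ m

2GMr/d³ = a_tidal  ⇒  d = (2GMr / a_tidal)^(1/3)
d = (2 × 6.674×10⁻¹¹ × (1.02 × 10²⁶) × (1.11 × 10⁵) / (6.58 × 10⁻⁴))^(1/3)
  = 1.32 × 10⁸ m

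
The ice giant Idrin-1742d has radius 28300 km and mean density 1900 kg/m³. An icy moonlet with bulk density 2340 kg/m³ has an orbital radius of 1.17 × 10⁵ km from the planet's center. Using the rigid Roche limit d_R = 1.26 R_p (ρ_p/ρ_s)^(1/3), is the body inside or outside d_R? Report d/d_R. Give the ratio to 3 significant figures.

outside; d/d_R ≈ 3.52

d_R = 1.26 × (28300 km) × (1900/2340)^(1/3) = 33270 km
d/d_R = (1.17 × 10⁵) / (33270) = 3.52
Since d/d_R > 1, the body is outside the Roche limit.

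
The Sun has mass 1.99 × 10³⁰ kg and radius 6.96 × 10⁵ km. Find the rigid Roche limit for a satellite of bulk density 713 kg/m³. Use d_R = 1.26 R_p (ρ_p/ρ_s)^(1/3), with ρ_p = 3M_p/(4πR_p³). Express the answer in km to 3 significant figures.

ρ_p = 3M_p/(4πR_p³) = 3 × (1.99 × 10³⁰) / (4π × (6.96 × 10⁸ m)³) = 1410 kg/m³
d_R = 1.26 × 6.96 × 10⁵ km × (1410/713)^(1/3)
    = 1.10 × 10⁶ km

1.10 × 10⁶ km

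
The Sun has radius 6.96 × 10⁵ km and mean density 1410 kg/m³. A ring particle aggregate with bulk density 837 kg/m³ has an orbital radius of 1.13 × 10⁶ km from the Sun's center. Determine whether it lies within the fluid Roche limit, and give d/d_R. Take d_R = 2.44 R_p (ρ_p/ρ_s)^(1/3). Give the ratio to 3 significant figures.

d_R = 2.44 × (6.96 × 10⁵ km) × (1410/837)^(1/3) = 2.021 × 10⁶ km
d/d_R = (1.13 × 10⁶) / (2.021 × 10⁶) = 0.559
Since d/d_R < 1, the body is inside the Roche limit.

inside; d/d_R ≈ 0.559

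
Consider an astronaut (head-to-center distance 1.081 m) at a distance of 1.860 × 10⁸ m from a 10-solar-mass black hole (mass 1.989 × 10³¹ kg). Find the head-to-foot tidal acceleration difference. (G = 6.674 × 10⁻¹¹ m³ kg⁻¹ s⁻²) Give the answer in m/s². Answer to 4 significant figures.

8.920 × 10⁻⁴ m/s²

Δa = 4GMr/d³
   = 4 × (6.674 × 10⁻¹¹) × (1.989 × 10³¹) × (1.081) / (1.860 × 10⁸)³
   = 8.920 × 10⁻⁴ m/s²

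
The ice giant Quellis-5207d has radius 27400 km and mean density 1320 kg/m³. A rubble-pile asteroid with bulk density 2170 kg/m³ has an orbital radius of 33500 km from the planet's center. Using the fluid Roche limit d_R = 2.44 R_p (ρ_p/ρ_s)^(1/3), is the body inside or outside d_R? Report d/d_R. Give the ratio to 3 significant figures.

d_R = 2.44 × (27400 km) × (1320/2170)^(1/3) = 56650 km
d/d_R = (33500) / (56650) = 0.591
Since d/d_R < 1, the body is inside the Roche limit.

inside; d/d_R ≈ 0.591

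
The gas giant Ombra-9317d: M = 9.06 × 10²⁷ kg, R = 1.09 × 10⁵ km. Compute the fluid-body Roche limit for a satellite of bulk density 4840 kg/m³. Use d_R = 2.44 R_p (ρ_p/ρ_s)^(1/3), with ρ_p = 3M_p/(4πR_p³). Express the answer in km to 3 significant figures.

1.87 × 10⁵ km

ρ_p = 3M_p/(4πR_p³) = 3 × (9.06 × 10²⁷) / (4π × (1.09 × 10⁸ m)³) = 1670 kg/m³
d_R = 2.44 × 1.09 × 10⁵ km × (1670/4840)^(1/3)
    = 1.87 × 10⁵ km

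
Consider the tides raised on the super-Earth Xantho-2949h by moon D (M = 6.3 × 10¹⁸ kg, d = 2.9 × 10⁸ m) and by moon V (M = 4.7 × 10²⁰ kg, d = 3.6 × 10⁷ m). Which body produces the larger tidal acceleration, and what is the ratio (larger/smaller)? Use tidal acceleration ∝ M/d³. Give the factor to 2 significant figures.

Moon V, by a factor of ≈ 39000

Tidal acceleration ∝ M/d³, so compare M/d³ for each.
Moon D: (6.3 × 10¹⁸) / (2.9 × 10⁸)³ = 2.583 × 10⁻⁷
Moon V: (4.7 × 10²⁰) / (3.6 × 10⁷)³ = 1.007 × 10⁻²
Ratio (larger/smaller) = 39000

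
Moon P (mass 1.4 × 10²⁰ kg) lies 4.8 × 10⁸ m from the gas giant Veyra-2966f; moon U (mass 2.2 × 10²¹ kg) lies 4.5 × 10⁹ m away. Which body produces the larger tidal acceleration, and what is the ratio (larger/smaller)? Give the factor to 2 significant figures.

The tide-raising term goes as M/d³ (the gradient of a 1/d² field).
Moon P: (1.4 × 10²⁰) / (4.8 × 10⁸)³ = 1.266 × 10⁻⁶
Moon U: (2.2 × 10²¹) / (4.5 × 10⁹)³ = 2.414 × 10⁻⁸
Ratio (larger/smaller) = 52

Moon P, by a factor of ≈ 52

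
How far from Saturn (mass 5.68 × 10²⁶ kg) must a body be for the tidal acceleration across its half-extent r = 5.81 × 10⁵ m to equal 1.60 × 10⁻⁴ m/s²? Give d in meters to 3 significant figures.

6.51 × 10⁸ m

2GMr/d³ = a_tidal  ⇒  d = (2GMr / a_tidal)^(1/3)
d = (2 × 6.674×10⁻¹¹ × (5.68 × 10²⁶) × (5.81 × 10⁵) / (1.60 × 10⁻⁴))^(1/3)
  = 6.51 × 10⁸ m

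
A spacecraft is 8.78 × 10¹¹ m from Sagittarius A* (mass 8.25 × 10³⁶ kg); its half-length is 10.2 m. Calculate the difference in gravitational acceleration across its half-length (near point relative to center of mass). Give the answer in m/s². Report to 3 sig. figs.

1.66 × 10⁻⁸ m/s²

a_tidal = 2GMr/d³
        = 2 × (6.674 × 10⁻¹¹) × (8.25 × 10³⁶) × (10.2) / (8.78 × 10¹¹)³
        = 1.66 × 10⁻⁸ m/s²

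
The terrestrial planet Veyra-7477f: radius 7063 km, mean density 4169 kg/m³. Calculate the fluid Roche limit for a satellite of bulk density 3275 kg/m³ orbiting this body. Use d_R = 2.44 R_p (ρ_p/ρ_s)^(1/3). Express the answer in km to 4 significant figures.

d_R = 2.44 × 7063 km × (4169/3275)^(1/3)
    = 18680 km

18680 km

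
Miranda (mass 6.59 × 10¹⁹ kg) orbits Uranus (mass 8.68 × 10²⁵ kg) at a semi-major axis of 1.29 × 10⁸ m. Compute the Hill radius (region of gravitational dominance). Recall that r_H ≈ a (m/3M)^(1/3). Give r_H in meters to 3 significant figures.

r_H ≈ a (m/3M)^(1/3)
    = (1.29 × 10⁸) × (6.59 × 10¹⁹ / (3 × 8.68 × 10²⁵))^(1/3)
    = 8.16 × 10⁵ m

8.16 × 10⁵ m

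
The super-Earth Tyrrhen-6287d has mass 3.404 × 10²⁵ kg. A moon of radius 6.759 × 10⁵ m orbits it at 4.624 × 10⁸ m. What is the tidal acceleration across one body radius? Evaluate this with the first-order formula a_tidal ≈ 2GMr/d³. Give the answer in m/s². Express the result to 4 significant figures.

3.106 × 10⁻⁵ m/s²

Δa = 2GMr/d³
   = 2 × (6.674 × 10⁻¹¹) × (3.404 × 10²⁵) × (6.759 × 10⁵) / (4.624 × 10⁸)³
   = 3.106 × 10⁻⁵ m/s²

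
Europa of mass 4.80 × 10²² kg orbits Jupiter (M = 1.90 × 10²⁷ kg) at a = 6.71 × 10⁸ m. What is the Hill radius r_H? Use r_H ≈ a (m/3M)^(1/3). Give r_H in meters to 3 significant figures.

1.37 × 10⁷ m

r_H ≈ a (m/3M)^(1/3)
    = (6.71 × 10⁸) × (4.80 × 10²² / (3 × 1.90 × 10²⁷))^(1/3)
    = 1.37 × 10⁷ m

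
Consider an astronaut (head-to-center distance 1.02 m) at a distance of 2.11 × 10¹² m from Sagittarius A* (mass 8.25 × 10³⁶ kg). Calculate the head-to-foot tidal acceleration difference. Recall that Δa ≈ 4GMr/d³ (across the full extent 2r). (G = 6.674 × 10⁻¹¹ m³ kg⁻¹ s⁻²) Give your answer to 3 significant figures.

2.39 × 10⁻¹⁰ m/s²

Δa = 4GMr/d³
   = 4 × (6.674 × 10⁻¹¹) × (8.25 × 10³⁶) × (1.02) / (2.11 × 10¹²)³
   = 2.39 × 10⁻¹⁰ m/s²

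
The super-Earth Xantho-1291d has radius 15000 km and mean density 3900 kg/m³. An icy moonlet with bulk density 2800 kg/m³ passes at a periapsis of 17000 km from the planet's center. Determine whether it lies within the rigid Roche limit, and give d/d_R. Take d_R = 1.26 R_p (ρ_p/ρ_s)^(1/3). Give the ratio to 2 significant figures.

inside; d/d_R ≈ 0.81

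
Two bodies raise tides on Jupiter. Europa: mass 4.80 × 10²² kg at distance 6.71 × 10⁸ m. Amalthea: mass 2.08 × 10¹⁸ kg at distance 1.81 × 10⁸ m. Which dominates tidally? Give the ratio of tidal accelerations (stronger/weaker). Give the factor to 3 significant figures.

Compare M/d³ for the two perturbers:
Europa: (4.80 × 10²²) / (6.71 × 10⁸)³ = 1.589 × 10⁻⁴
Amalthea: (2.08 × 10¹⁸) / (1.81 × 10⁸)³ = 3.508 × 10⁻⁷
Ratio (larger/smaller) = 453

Europa, by a factor of ≈ 453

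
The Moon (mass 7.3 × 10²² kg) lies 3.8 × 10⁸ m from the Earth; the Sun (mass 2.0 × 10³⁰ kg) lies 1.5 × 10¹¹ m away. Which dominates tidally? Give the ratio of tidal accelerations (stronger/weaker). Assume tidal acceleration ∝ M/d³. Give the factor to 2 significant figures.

The Moon, by a factor of ≈ 2.2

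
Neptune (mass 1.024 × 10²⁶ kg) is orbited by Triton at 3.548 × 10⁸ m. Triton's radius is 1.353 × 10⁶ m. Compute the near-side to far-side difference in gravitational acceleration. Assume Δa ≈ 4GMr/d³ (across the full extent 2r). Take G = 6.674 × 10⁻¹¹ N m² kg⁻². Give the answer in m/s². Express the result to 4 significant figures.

8.281 × 10⁻⁴ m/s²

Δa = 4GMr/d³
   = 4 × (6.674 × 10⁻¹¹) × (1.024 × 10²⁶) × (1.353 × 10⁶) / (3.548 × 10⁸)³
   = 8.281 × 10⁻⁴ m/s²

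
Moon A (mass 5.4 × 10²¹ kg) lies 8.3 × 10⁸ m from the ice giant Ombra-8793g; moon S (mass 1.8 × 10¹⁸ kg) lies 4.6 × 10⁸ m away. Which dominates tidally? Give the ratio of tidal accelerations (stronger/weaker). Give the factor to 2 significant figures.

Tidal acceleration ∝ M/d³, so compare M/d³ for each.
Moon A: (5.4 × 10²¹) / (8.3 × 10⁸)³ = 9.444 × 10⁻⁶
Moon S: (1.8 × 10¹⁸) / (4.6 × 10⁸)³ = 1.849 × 10⁻⁸
Ratio (larger/smaller) = 510

Moon A, by a factor of ≈ 510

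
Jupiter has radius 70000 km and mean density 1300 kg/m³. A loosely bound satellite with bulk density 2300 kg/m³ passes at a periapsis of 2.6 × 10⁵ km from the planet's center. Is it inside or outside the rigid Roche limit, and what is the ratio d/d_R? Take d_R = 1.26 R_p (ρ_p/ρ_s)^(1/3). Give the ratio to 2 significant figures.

outside; d/d_R ≈ 3.6

d_R = 1.26 × (70000 km) × (1300/2300)^(1/3) = 72920 km
d/d_R = (2.6 × 10⁵) / (72920) = 3.6
Since d/d_R > 1, the body is outside the Roche limit.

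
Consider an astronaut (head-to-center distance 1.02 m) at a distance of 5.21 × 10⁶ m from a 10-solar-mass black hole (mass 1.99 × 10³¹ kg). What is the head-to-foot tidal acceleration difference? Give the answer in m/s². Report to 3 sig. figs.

3.83 × 10¹ m/s²

Near-to-far spans 2r, so the tidal difference is twice the near-to-center value: 4GMr/d³.
Δg = 4GMr/d³
   = 4 × (6.674 × 10⁻¹¹) × (1.99 × 10³¹) × (1.02) / (5.21 × 10⁶)³
   = 3.83 × 10¹ m/s²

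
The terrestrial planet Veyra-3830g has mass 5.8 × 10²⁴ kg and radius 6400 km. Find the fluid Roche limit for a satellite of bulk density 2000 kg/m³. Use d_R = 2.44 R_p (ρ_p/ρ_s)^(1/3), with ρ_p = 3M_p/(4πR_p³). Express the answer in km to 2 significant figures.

22000 km

ρ_p = 3M_p/(4πR_p³) = 3 × (5.8 × 10²⁴) / (4π × (6.4 × 10⁶ m)³) = 5300 kg/m³
d_R = 2.44 × 6400 km × (5300/2000)^(1/3)
    = 22000 km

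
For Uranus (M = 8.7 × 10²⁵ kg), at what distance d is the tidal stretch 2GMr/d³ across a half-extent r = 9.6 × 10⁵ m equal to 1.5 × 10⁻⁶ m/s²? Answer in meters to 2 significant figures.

2GMr/d³ = a_tidal  ⇒  d = (2GMr / a_tidal)^(1/3)
d = (2 × 6.674×10⁻¹¹ × (8.7 × 10²⁵) × (9.6 × 10⁵) / (1.5 × 10⁻⁶))^(1/3)
  = 2.0 × 10⁹ m

2.0 × 10⁹ m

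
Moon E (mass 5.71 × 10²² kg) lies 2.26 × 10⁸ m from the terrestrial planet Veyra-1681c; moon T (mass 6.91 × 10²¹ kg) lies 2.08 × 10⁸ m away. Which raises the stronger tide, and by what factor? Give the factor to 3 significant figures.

Moon E, by a factor of ≈ 6.44

Compare M/d³ for the two perturbers:
Moon E: (5.71 × 10²²) / (2.26 × 10⁸)³ = 4.947 × 10⁻³
Moon T: (6.91 × 10²¹) / (2.08 × 10⁸)³ = 7.679 × 10⁻⁴
Ratio (larger/smaller) = 6.44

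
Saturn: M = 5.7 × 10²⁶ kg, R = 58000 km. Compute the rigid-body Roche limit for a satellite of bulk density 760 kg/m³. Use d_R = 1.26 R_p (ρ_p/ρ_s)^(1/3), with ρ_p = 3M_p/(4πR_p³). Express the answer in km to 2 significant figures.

ρ_p = 3M_p/(4πR_p³) = 3 × (5.7 × 10²⁶) / (4π × (5.8 × 10⁷ m)³) = 700 kg/m³
d_R = 1.26 × 58000 km × (700/760)^(1/3)
    = 71000 km

71000 km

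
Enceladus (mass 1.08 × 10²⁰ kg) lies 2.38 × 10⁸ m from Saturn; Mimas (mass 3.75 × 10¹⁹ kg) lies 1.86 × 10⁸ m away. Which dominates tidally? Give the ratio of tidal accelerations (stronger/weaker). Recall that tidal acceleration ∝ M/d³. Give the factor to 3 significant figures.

Tidal acceleration ∝ M/d³, so compare M/d³ for each.
Enceladus: (1.08 × 10²⁰) / (2.38 × 10⁸)³ = 8.011 × 10⁻⁶
Mimas: (3.75 × 10¹⁹) / (1.86 × 10⁸)³ = 5.828 × 10⁻⁶
Ratio (larger/smaller) = 1.37

Enceladus, by a factor of ≈ 1.37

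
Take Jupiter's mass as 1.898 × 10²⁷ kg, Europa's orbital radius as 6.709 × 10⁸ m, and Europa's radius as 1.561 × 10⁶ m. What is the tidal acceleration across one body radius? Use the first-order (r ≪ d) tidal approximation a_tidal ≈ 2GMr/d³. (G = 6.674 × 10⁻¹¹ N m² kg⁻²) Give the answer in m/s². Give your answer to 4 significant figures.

1.310 × 10⁻³ m/s²

Δa = 2GMr/d³
   = 2 × (6.674 × 10⁻¹¹) × (1.898 × 10²⁷) × (1.561 × 10⁶) / (6.709 × 10⁸)³
   = 1.310 × 10⁻³ m/s²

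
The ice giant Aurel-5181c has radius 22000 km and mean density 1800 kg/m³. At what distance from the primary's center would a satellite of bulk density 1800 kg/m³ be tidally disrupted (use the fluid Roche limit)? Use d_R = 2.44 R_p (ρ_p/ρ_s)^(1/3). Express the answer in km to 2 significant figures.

d_R = 2.44 × 22000 km × (1800/1800)^(1/3)
    = 54000 km

54000 km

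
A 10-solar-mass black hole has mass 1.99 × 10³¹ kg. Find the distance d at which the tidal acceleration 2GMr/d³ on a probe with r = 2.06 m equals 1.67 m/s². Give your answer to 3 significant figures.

2GMr/d³ = a_tidal  ⇒  d = (2GMr / a_tidal)^(1/3)
d = (2 × 6.674×10⁻¹¹ × (1.99 × 10³¹) × (2.06) / (1.67))^(1/3)
  = 1.49 × 10⁷ m

1.49 × 10⁷ m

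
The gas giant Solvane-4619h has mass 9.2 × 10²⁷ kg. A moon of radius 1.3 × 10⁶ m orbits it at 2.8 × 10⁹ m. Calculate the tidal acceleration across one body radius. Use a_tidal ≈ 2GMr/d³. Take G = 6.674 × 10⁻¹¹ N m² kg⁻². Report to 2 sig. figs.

7.3 × 10⁻⁵ m/s²

Differencing GM/(d−r)² and GM/d² to first order in r/d gives 2GMr/d³.
Δa = 2GMr/d³
   = 2 × (6.674 × 10⁻¹¹) × (9.2 × 10²⁷) × (1.3 × 10⁶) / (2.8 × 10⁹)³
   = 7.3 × 10⁻⁵ m/s²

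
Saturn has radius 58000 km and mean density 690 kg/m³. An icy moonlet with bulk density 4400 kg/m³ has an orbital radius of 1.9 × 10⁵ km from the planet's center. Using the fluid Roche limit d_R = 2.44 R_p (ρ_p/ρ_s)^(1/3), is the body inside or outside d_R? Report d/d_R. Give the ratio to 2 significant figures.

outside; d/d_R ≈ 2.5

d_R = 2.44 × (58000 km) × (690/4400)^(1/3) = 76320 km
d/d_R = (1.9 × 10⁵) / (76320) = 2.5
Since d/d_R > 1, the body is outside the Roche limit.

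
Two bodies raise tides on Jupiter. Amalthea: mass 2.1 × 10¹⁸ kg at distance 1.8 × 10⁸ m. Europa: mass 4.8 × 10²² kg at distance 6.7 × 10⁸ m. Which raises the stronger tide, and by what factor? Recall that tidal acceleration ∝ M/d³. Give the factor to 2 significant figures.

Europa, by a factor of ≈ 440

Tidal acceleration ∝ M/d³, so compare M/d³ for each.
Amalthea: (2.1 × 10¹⁸) / (1.8 × 10⁸)³ = 3.601 × 10⁻⁷
Europa: (4.8 × 10²²) / (6.7 × 10⁸)³ = 1.596 × 10⁻⁴
Ratio (larger/smaller) = 440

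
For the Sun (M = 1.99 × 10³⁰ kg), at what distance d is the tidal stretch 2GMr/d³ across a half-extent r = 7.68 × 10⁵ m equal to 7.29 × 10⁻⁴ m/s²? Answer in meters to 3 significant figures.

2GMr/d³ = a_tidal  ⇒  d = (2GMr / a_tidal)^(1/3)
d = (2 × 6.674×10⁻¹¹ × (1.99 × 10³⁰) × (7.68 × 10⁵) / (7.29 × 10⁻⁴))^(1/3)
  = 6.54 × 10⁹ m

6.54 × 10⁹ m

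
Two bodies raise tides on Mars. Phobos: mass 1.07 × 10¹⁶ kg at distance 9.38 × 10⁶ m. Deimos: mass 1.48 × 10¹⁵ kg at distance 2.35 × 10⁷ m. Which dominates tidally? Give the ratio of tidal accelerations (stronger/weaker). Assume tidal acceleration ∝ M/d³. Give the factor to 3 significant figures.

Phobos, by a factor of ≈ 114

Tidal stretch scales as M/d³; compute that for each body.
Phobos: (1.07 × 10¹⁶) / (9.38 × 10⁶)³ = 1.297 × 10⁻⁵
Deimos: (1.48 × 10¹⁵) / (2.35 × 10⁷)³ = 1.140 × 10⁻⁷
Ratio (larger/smaller) = 114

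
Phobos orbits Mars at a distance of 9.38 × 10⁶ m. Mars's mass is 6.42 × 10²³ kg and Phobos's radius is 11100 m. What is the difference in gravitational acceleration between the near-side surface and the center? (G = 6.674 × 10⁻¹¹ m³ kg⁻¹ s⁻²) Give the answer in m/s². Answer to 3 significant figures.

Δg = 2GMr/d³
   = 2 × (6.674 × 10⁻¹¹) × (6.42 × 10²³) × (11100) / (9.38 × 10⁶)³
   = 1.15 × 10⁻³ m/s²

1.15 × 10⁻³ m/s²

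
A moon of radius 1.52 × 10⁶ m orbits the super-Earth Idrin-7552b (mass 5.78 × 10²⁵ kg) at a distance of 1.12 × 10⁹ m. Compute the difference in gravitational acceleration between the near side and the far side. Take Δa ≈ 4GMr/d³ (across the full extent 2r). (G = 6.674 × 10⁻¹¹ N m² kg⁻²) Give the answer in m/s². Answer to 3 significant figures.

Δa = 4GMr/d³
   = 4 × (6.674 × 10⁻¹¹) × (5.78 × 10²⁵) × (1.52 × 10⁶) / (1.12 × 10⁹)³
   = 1.67 × 10⁻⁵ m/s²

1.67 × 10⁻⁵ m/s²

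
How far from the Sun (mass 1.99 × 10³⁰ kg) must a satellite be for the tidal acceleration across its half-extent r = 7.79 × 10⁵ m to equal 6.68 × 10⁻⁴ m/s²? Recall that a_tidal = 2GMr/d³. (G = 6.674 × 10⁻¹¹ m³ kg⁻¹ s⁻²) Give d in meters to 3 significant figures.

6.77 × 10⁹ m

2GMr/d³ = a_tidal  ⇒  d = (2GMr / a_tidal)^(1/3)
d = (2 × 6.674×10⁻¹¹ × (1.99 × 10³⁰) × (7.79 × 10⁵) / (6.68 × 10⁻⁴))^(1/3)
  = 6.77 × 10⁹ m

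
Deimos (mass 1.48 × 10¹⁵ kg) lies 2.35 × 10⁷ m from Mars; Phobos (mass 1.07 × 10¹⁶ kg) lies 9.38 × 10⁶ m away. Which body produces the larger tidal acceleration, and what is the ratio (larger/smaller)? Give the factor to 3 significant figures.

Tidal acceleration ∝ M/d³, so compare M/d³ for each.
Deimos: (1.48 × 10¹⁵) / (2.35 × 10⁷)³ = 1.140 × 10⁻⁷
Phobos: (1.07 × 10¹⁶) / (9.38 × 10⁶)³ = 1.297 × 10⁻⁵
Ratio (larger/smaller) = 114

Phobos, by a factor of ≈ 114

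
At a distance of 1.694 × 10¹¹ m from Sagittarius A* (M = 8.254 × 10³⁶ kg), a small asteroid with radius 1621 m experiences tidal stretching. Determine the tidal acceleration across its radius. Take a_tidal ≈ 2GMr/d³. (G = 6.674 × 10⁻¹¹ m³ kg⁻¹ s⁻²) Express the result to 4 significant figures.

3.674 × 10⁻⁴ m/s²

Δa = 2GMr/d³
   = 2 × (6.674 × 10⁻¹¹) × (8.254 × 10³⁶) × (1621) / (1.694 × 10¹¹)³
   = 3.674 × 10⁻⁴ m/s²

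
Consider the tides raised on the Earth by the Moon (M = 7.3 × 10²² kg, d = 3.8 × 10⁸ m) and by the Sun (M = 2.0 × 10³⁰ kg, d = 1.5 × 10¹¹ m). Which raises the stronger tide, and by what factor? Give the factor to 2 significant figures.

The Moon, by a factor of ≈ 2.2

The tide-raising term goes as M/d³ (the gradient of a 1/d² field).
The Moon: (7.3 × 10²²) / (3.8 × 10⁸)³ = 1.330 × 10⁻³
The Sun: (2.0 × 10³⁰) / (1.5 × 10¹¹)³ = 5.926 × 10⁻⁴
Ratio (larger/smaller) = 2.2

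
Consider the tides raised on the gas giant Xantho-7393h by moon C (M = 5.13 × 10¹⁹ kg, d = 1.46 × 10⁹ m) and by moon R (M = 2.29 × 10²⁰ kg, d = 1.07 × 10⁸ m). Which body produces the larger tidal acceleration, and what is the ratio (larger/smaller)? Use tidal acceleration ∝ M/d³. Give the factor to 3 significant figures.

Tidal stretch scales as M/d³; compute that for each body.
Moon C: (5.13 × 10¹⁹) / (1.46 × 10⁹)³ = 1.648 × 10⁻⁸
Moon R: (2.29 × 10²⁰) / (1.07 × 10⁸)³ = 1.869 × 10⁻⁴
Ratio (larger/smaller) = 11300

Moon R, by a factor of ≈ 11300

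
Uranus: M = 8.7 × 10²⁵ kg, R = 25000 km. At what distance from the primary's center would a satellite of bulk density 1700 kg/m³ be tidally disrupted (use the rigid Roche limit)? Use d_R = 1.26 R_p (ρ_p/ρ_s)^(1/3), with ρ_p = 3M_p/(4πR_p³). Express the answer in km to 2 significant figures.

29000 km

ρ_p = 3M_p/(4πR_p³) = 3 × (8.7 × 10²⁵) / (4π × (2.5 × 10⁷ m)³) = 1300 kg/m³
d_R = 1.26 × 25000 km × (1300/1700)^(1/3)
    = 29000 km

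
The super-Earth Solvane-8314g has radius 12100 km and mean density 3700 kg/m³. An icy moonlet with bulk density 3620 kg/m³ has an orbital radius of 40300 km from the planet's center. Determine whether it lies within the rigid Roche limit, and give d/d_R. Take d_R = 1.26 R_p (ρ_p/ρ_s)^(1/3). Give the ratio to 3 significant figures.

d_R = 1.26 × (12100 km) × (3700/3620)^(1/3) = 15360 km
d/d_R = (40300) / (15360) = 2.62
Since d/d_R > 1, the body is outside the Roche limit.

outside; d/d_R ≈ 2.62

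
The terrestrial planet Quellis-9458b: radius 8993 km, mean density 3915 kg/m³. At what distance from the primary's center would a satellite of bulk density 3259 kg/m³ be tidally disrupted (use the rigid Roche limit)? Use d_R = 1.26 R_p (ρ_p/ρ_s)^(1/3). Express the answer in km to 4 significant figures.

d_R = 1.26 × 8993 km × (3915/3259)^(1/3)
    = 12050 km

12050 km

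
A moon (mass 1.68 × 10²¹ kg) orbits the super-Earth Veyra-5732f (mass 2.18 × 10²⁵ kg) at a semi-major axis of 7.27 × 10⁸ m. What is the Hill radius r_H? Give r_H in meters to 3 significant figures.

2.15 × 10⁷ m

r_H ≈ a (m/3M)^(1/3)
    = (7.27 × 10⁸) × (1.68 × 10²¹ / (3 × 2.18 × 10²⁵))^(1/3)
    = 2.15 × 10⁷ m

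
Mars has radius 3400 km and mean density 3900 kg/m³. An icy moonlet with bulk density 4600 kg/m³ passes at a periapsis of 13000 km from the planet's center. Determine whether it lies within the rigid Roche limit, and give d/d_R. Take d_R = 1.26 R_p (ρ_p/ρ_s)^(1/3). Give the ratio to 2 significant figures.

outside; d/d_R ≈ 3.2

d_R = 1.26 × (3400 km) × (3900/4600)^(1/3) = 4055 km
d/d_R = (13000) / (4055) = 3.2
Since d/d_R > 1, the body is outside the Roche limit.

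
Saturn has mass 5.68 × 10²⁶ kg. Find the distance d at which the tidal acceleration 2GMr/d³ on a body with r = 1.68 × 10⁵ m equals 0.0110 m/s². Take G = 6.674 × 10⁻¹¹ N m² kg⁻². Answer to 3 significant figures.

1.05 × 10⁸ m

2GMr/d³ = a_tidal  ⇒  d = (2GMr / a_tidal)^(1/3)
d = (2 × 6.674×10⁻¹¹ × (5.68 × 10²⁶) × (1.68 × 10⁵) / (0.0110))^(1/3)
  = 1.05 × 10⁸ m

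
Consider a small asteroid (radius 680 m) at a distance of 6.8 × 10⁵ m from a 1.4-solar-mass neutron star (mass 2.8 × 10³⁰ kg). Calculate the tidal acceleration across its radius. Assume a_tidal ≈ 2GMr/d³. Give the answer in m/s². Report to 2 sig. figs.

a_tidal = 2GMr/d³
        = 2 × (6.674 × 10⁻¹¹) × (2.8 × 10³⁰) × (680) / (6.8 × 10⁵)³
        = 8.1 × 10⁵ m/s²

8.1 × 10⁵ m/s²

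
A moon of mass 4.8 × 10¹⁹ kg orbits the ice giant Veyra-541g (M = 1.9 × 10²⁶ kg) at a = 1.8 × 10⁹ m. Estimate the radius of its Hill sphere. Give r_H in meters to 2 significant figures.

r_H ≈ a (m/3M)^(1/3)
    = (1.8 × 10⁹) × (4.8 × 10¹⁹ / (3 × 1.9 × 10²⁶))^(1/3)
    = 7.9 × 10⁶ m

7.9 × 10⁶ m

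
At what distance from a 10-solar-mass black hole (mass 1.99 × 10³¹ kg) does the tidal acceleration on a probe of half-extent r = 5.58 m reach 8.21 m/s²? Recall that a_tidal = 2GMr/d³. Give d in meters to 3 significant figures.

1.22 × 10⁷ m

2GMr/d³ = a_tidal  ⇒  d = (2GMr / a_tidal)^(1/3)
d = (2 × 6.674×10⁻¹¹ × (1.99 × 10³¹) × (5.58) / (8.21))^(1/3)
  = 1.22 × 10⁷ m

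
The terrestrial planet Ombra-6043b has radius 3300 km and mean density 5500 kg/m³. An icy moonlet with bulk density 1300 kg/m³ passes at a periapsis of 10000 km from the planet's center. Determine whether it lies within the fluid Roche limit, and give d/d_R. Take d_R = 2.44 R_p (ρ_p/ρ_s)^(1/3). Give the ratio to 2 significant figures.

d_R = 2.44 × (3300 km) × (5500/1300)^(1/3) = 13020 km
d/d_R = (10000) / (13020) = 0.77
Since d/d_R < 1, the body is inside the Roche limit.

inside; d/d_R ≈ 0.77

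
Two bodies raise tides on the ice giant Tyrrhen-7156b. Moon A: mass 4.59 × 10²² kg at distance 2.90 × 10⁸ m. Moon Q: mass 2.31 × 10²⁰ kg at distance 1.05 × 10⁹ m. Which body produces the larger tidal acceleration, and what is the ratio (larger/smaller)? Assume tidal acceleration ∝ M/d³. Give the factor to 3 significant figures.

Tidal stretch scales as M/d³; compute that for each body.
Moon A: (4.59 × 10²²) / (2.90 × 10⁸)³ = 1.882 × 10⁻³
Moon Q: (2.31 × 10²⁰) / (1.05 × 10⁹)³ = 1.995 × 10⁻⁷
Ratio (larger/smaller) = 9430

Moon A, by a factor of ≈ 9430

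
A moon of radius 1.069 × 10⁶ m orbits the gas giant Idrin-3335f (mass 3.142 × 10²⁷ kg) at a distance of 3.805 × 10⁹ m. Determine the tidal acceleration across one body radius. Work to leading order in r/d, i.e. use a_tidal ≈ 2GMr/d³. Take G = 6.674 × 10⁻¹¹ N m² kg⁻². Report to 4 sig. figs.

8.138 × 10⁻⁶ m/s²

a_tidal = 2GMr/d³
        = 2 × (6.674 × 10⁻¹¹) × (3.142 × 10²⁷) × (1.069 × 10⁶) / (3.805 × 10⁹)³
        = 8.138 × 10⁻⁶ m/s²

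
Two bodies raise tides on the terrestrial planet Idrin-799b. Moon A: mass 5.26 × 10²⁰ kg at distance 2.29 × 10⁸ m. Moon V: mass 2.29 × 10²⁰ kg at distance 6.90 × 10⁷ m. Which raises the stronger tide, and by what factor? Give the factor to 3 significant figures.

Tidal acceleration ∝ M/d³, so compare M/d³ for each.
Moon A: (5.26 × 10²⁰) / (2.29 × 10⁸)³ = 4.380 × 10⁻⁵
Moon V: (2.29 × 10²⁰) / (6.90 × 10⁷)³ = 6.971 × 10⁻⁴
Ratio (larger/smaller) = 15.9

Moon V, by a factor of ≈ 15.9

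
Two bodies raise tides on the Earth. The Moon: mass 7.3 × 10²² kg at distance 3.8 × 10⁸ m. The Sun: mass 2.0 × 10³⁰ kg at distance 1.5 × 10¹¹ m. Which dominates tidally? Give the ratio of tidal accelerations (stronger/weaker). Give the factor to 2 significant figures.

The Moon, by a factor of ≈ 2.2

Tidal stretch scales as M/d³; compute that for each body.
The Moon: (7.3 × 10²²) / (3.8 × 10⁸)³ = 1.330 × 10⁻³
The Sun: (2.0 × 10³⁰) / (1.5 × 10¹¹)³ = 5.926 × 10⁻⁴
Ratio (larger/smaller) = 2.2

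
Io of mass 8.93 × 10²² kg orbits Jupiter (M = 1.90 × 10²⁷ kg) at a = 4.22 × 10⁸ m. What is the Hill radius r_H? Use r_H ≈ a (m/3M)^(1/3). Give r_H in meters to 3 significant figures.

1.06 × 10⁷ m

r_H ≈ a (m/3M)^(1/3)
    = (4.22 × 10⁸) × (8.93 × 10²² / (3 × 1.90 × 10²⁷))^(1/3)
    = 1.06 × 10⁷ m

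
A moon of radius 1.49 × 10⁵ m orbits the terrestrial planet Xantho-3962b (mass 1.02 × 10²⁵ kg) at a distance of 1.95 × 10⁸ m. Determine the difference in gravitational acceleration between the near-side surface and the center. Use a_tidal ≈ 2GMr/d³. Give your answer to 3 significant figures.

The tidal stretch is the gradient of GM/d² times the body's extent r, hence the 1/d³ dependence.
a_tidal = 2GMr/d³
        = 2 × (6.674 × 10⁻¹¹) × (1.02 × 10²⁵) × (1.49 × 10⁵) / (1.95 × 10⁸)³
        = 2.74 × 10⁻⁵ m/s²

2.74 × 10⁻⁵ m/s²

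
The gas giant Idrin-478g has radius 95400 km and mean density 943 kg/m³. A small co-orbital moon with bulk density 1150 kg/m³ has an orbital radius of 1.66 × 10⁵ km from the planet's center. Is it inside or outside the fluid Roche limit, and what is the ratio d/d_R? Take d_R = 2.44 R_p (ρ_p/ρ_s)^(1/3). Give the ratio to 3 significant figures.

d_R = 2.44 × (95400 km) × (943/1150)^(1/3) = 2.179 × 10⁵ km
d/d_R = (1.66 × 10⁵) / (2.179 × 10⁵) = 0.762
Since d/d_R < 1, the body is inside the Roche limit.

inside; d/d_R ≈ 0.762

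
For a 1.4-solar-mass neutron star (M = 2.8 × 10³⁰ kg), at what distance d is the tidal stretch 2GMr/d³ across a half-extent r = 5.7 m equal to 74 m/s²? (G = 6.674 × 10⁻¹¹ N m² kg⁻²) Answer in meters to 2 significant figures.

2GMr/d³ = a_tidal  ⇒  d = (2GMr / a_tidal)^(1/3)
d = (2 × 6.674×10⁻¹¹ × (2.8 × 10³⁰) × (5.7) / (74))^(1/3)
  = 3.1 × 10⁶ m

3.1 × 10⁶ m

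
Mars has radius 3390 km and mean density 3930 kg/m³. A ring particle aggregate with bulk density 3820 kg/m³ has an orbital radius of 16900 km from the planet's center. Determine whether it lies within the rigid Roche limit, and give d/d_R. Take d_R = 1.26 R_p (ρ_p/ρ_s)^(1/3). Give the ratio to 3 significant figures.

d_R = 1.26 × (3390 km) × (3930/3820)^(1/3) = 4312 km
d/d_R = (16900) / (4312) = 3.92
Since d/d_R > 1, the body is outside the Roche limit.

outside; d/d_R ≈ 3.92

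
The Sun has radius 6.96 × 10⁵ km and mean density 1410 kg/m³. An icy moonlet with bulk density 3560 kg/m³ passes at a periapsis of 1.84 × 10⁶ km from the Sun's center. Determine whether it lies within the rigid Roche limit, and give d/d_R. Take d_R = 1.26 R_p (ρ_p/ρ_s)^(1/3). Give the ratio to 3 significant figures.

outside; d/d_R ≈ 2.86

d_R = 1.26 × (6.96 × 10⁵ km) × (1410/3560)^(1/3) = 6.440 × 10⁵ km
d/d_R = (1.84 × 10⁶) / (6.440 × 10⁵) = 2.86
Since d/d_R > 1, the body is outside the Roche limit.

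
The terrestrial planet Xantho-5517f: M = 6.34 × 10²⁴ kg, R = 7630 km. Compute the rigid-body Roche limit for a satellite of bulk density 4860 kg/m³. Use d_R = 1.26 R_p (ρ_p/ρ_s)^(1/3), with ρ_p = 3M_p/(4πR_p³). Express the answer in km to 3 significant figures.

8540 km

ρ_p = 3M_p/(4πR_p³) = 3 × (6.34 × 10²⁴) / (4π × (7.63 × 10⁶ m)³) = 3410 kg/m³
d_R = 1.26 × 7630 km × (3410/4860)^(1/3)
    = 8540 km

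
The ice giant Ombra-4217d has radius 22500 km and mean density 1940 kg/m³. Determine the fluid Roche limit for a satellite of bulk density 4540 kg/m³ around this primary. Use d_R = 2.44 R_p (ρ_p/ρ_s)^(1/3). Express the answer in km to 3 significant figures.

41400 km

d_R = 2.44 × 22500 km × (1940/4540)^(1/3)
    = 41400 km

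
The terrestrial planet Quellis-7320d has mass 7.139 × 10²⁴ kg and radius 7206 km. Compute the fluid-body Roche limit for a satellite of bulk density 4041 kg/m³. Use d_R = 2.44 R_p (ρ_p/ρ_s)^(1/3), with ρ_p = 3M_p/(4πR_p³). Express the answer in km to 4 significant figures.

18300 km

ρ_p = 3M_p/(4πR_p³) = 3 × (7.139 × 10²⁴) / (4π × (7.206 × 10⁶ m)³) = 4555 kg/m³
d_R = 2.44 × 7206 km × (4555/4041)^(1/3)
    = 18300 km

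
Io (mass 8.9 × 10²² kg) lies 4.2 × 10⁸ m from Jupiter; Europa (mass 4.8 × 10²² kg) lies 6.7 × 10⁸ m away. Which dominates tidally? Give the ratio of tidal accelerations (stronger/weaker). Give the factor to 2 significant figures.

Compare M/d³ for the two perturbers:
Io: (8.9 × 10²²) / (4.2 × 10⁸)³ = 1.201 × 10⁻³
Europa: (4.8 × 10²²) / (6.7 × 10⁸)³ = 1.596 × 10⁻⁴
Ratio (larger/smaller) = 7.5

Io, by a factor of ≈ 7.5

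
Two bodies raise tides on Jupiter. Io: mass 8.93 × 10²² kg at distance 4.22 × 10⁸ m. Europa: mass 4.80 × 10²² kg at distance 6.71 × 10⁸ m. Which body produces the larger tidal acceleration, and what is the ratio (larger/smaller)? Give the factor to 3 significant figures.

Io, by a factor of ≈ 7.48

Compare M/d³ for the two perturbers:
Io: (8.93 × 10²²) / (4.22 × 10⁸)³ = 1.188 × 10⁻³
Europa: (4.80 × 10²²) / (6.71 × 10⁸)³ = 1.589 × 10⁻⁴
Ratio (larger/smaller) = 7.48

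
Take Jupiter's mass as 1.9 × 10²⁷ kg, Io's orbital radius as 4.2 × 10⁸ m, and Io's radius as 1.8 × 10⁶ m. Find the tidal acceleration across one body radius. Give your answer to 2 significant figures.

Δg = 2GMr/d³
   = 2 × (6.674 × 10⁻¹¹) × (1.9 × 10²⁷) × (1.8 × 10⁶) / (4.2 × 10⁸)³
   = 6.2 × 10⁻³ m/s²

6.2 × 10⁻³ m/s²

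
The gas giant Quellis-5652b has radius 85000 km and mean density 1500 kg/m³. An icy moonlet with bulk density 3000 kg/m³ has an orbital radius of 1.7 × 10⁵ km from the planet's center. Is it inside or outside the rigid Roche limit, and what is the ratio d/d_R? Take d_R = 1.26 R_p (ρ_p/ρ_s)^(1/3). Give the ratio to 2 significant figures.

d_R = 1.26 × (85000 km) × (1500/3000)^(1/3) = 85010 km
d/d_R = (1.7 × 10⁵) / (85010) = 2.0
Since d/d_R > 1, the body is outside the Roche limit.

outside; d/d_R ≈ 2.0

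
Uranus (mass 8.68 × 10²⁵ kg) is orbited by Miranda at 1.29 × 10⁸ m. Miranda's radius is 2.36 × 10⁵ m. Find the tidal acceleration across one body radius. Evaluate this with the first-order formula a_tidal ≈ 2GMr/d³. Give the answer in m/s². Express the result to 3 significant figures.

Differencing GM/(d−r)² and GM/d² to first order in r/d gives 2GMr/d³.
Δa = 2GMr/d³
   = 2 × (6.674 × 10⁻¹¹) × (8.68 × 10²⁵) × (2.36 × 10⁵) / (1.29 × 10⁸)³
   = 1.27 × 10⁻³ m/s²

1.27 × 10⁻³ m/s²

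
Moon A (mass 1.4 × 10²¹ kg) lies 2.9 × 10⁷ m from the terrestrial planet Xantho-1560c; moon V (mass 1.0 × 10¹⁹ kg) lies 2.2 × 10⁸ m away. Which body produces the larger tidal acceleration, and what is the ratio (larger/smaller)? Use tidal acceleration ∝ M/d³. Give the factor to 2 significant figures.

Moon A, by a factor of ≈ 61000

Tidal acceleration ∝ M/d³, so compare M/d³ for each.
Moon A: (1.4 × 10²¹) / (2.9 × 10⁷)³ = 5.740 × 10⁻²
Moon V: (1.0 × 10¹⁹) / (2.2 × 10⁸)³ = 9.391 × 10⁻⁷
Ratio (larger/smaller) = 61000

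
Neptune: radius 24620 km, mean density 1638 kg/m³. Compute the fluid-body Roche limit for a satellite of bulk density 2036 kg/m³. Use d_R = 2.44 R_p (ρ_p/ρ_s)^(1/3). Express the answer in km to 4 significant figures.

55870 km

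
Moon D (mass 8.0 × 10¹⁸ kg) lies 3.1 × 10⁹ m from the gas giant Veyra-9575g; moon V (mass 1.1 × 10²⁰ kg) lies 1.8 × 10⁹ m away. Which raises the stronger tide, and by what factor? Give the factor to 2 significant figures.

Moon V, by a factor of ≈ 70

Compare M/d³ for the two perturbers:
Moon D: (8.0 × 10¹⁸) / (3.1 × 10⁹)³ = 2.685 × 10⁻¹⁰
Moon V: (1.1 × 10²⁰) / (1.8 × 10⁹)³ = 1.886 × 10⁻⁸
Ratio (larger/smaller) = 70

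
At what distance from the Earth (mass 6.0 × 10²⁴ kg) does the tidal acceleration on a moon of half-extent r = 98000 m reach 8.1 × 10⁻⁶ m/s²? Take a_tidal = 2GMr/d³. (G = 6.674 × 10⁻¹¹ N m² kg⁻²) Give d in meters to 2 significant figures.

2.1 × 10⁸ m

2GMr/d³ = a_tidal  ⇒  d = (2GMr / a_tidal)^(1/3)
d = (2 × 6.674×10⁻¹¹ × (6.0 × 10²⁴) × (98000) / (8.1 × 10⁻⁶))^(1/3)
  = 2.1 × 10⁸ m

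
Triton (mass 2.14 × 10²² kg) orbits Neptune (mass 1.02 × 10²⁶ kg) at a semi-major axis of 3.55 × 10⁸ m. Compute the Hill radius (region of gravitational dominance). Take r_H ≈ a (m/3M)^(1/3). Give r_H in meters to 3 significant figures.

1.46 × 10⁷ m

r_H ≈ a (m/3M)^(1/3)
    = (3.55 × 10⁸) × (2.14 × 10²² / (3 × 1.02 × 10²⁶))^(1/3)
    = 1.46 × 10⁷ m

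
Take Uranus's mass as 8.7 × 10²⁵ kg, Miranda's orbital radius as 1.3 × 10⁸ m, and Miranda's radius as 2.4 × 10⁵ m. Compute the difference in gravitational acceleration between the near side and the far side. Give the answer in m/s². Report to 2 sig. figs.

2.5 × 10⁻³ m/s²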